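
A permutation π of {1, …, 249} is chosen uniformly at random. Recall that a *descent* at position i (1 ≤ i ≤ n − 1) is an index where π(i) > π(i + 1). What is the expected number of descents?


Write X = Σ X_I over i = 1, …, 248, with X_I the indicator of one descent.
There are 248 indicators.
For each fixed i, the pair (π(i), π(i+1)) is a uniformly random ordered pair of distinct values from {1, …, 249}; by symmetry P[π(i) > π(i+1)] = 1/2.
By linearity: E[X] = 248 · (1/2) = (249 − 1) · (1/2) = 124 ≈ 124.000000.

E[X] = 124 = 124.000000.


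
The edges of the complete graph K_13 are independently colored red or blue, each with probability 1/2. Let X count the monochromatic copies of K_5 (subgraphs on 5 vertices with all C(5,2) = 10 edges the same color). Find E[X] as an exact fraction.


Let X = Σ_S X_S over the C(13, 5) = 1287 subsets S of size 5, where X_S = 1 if the K_5 on S is monochromatic.
For a fixed S, the K_5 on S has C(5, 2) = 10 edges. P[all 10 edges red] = (1/2)^10, and likewise for blue, so P[monochromatic] = 2·(1/2)^10 = 2^{1 − 10} = 1/512.
By linearity of expectation: E[X] = C(13, 5) · 2^{1 − 10} = 1287 · 1/512 = 1287/512.
Numerically: E[X] ≈ 2.514.

E[X] = C(13,5)·2^(1−C(5,2)) = 1287/512 ≈ 2.514.


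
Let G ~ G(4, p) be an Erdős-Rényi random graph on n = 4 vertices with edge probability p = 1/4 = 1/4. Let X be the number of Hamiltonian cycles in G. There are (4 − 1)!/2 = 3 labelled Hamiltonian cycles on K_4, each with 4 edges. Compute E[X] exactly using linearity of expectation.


K_4 has (4 − 1)!/2 = 3 labelled Hamiltonian cycles.
For each such Hamiltonian cycle H, let X_H = 1 if all 4 edges of H are present in G. Then P[X_H = 1] = p^{4} = (1/4)^{4} = 1/256.
Summing the indicators: E[X] = Σ_H E[X_H] = 3 · p^{4} = 3 · 1/256 = 3/256.
Numerically: E[X] ≈ 0.01172.

E[X] = 3 · (1/4)^{4} = 3/256 ≈ 0.01172.


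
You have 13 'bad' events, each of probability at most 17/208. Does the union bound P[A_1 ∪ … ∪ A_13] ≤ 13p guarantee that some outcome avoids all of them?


Union bound: P[∪_{i=1}^{13} A_i] ≤ Σ_i P[A_i] ≤ 13·p = 13·(17/208) = 17/16.
Numerically: 17/16 ≈ 1.0625000.
Is 17/16 < 1? NO.
Since the bound 17/16 is ≥ 1, the union bound is uninformative here; it does NOT by itself certify existence.

13·p = 17/16 ≈ 1.0625000; existence NOT certified by the union bound.


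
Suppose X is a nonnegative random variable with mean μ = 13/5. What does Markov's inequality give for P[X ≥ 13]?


μ = E[X] = 13/5, a = 13.
Markov: P[X ≥ 13] ≤ μ/a = (13/5)/13 = 1/5.
Numerically: ≈ 0.20000.
(Since a = 13 > μ = 2.60000, the bound 1/5 is < 1 and informative.)

P[X ≥ 13] ≤ 1/5 ≈ 0.20000.


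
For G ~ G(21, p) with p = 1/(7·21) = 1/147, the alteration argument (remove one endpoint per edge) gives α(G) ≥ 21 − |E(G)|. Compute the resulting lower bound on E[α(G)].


E[|E(G)|] = C(21, 2)·p = 210 · (1/147) = 10/7.
E[α(G)] ≥ n − E[|E(G)|] = 21 − 10/7 = 137/7.
Numerically: ≈ 19.571429.
(This is only a lower bound; the true E[α(G)] may be larger.)

E[α(G)] ≥ 137/7 ≈ 19.571429.


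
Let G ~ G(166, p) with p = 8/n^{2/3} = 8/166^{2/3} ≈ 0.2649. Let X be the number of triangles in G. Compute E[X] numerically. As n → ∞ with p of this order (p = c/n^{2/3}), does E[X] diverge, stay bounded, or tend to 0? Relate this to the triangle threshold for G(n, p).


Number of potential triangles: C(166, 3) = 748660.
Each occurs with probability p³ ≈ (0.2649)³ ≈ 1.858035e-02.
By linearity: E[X] = C(166, 3)·p³ ≈ 748660 · 1.858035e-02 ≈ 13910.3614.
Since α = 2/3 < 1, p = c/n^{2/3} ≫ 1/n is above the triangle threshold p ~ 1/n. Asymptotically E[X] ~ (c³/6)·n^{3(1−α)} = (8³/6)·n^{1} → ∞; triangles are abundant w.h.p.

E[X] ≈ 13910.3614; in regime p = Θ(1/n^{2/3}) E[X] diverges (above the triangle threshold p ~ 1/n).


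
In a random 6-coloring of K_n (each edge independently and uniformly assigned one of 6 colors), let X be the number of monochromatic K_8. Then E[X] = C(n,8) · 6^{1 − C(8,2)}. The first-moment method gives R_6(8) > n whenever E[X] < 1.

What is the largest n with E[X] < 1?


We need C(n, 8) · 6^{1 − 28} < 1, i.e. C(n, 8) < 6^{28 − 1} = 1023490369077469249536.
Check values of n near the boundary:
  n = 1592: C(1592, 8) = 1005480414540892933435; 1005480414540892933435 < 1023490369077469249536? YES
  n = 1593: C(1593, 8) = 1010555394551193970323; 1010555394551193970323 < 1023490369077469249536? YES
  n = 1594: C(1594, 8) = 1015652773590544255167; 1015652773590544255167 < 1023490369077469249536? YES
  n = 1595: C(1595, 8) = 1020772636343363633895; 1020772636343363633895 < 1023490369077469249536? YES
  n = 1596: C(1596, 8) = 1025915067760710553965; 1025915067760710553965 < 1023490369077469249536? NO
The largest n with C(n, 8) < 1023490369077469249536 is n = 1595 (where E[X] = 113419181815929292655/113721152119718805504 ≈ 0.997). Hence R_6(8) > 1595, i.e. R_6(8) ≥ 1596.

Largest n = 1595; hence R_6(8) > 1595.


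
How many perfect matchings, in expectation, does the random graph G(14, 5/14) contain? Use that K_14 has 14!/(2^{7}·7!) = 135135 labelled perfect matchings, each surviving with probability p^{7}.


K_14 has 14!/(2^{7}·7!) = 135135 labelled perfect matchings.
For each such perfect matching H, let X_H = 1 if all 7 edges of H are present in G. Then P[X_H = 1] = p^{7} = (5/14)^{7} = 78125/105413504.
By linearity of expectation: E[X] = Σ_H E[X_H] = 135135 · p^{7} = 135135 · 78125/105413504 = 1508203125/15059072.
Numerically: E[X] ≈ 100.

E[X] = 135135 · (5/14)^{7} = 1508203125/15059072 ≈ 100.


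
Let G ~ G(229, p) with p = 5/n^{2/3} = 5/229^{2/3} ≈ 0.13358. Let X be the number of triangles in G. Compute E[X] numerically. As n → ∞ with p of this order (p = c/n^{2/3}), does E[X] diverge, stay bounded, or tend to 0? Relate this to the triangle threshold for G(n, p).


Number of potential triangles: C(229, 3) = 1975354.
Each occurs with probability p³ ≈ (0.13358)³ ≈ 2.3836311e-03.
By linearity: E[X] = C(229, 3)·p³ ≈ 1975354 · 2.3836311e-03 ≈ 4708.51528.
Since α = 2/3 < 1, p = c/n^{2/3} ≫ 1/n is above the triangle threshold p ~ 1/n. Asymptotically E[X] ~ (c³/6)·n^{3(1−α)} = (5³/6)·n^{1} → ∞; triangles are abundant w.h.p.

E[X] ≈ 4708.51528; in regime p = Θ(1/n^{2/3}) E[X] diverges (above the triangle threshold p ~ 1/n).


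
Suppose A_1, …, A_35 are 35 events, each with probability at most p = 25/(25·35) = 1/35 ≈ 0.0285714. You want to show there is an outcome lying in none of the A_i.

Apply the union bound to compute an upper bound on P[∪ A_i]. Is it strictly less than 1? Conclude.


Union bound: P[∪_{i=1}^{35} A_i] ≤ Σ_i P[A_i] ≤ 35·p = 35·(1/35) = 1.
Numerically: 1 ≈ 1.0000000.
Is 1 < 1? NO.
Since the bound 1 is ≥ 1, the union bound is uninformative here; it does NOT by itself certify existence.

35·p = 1 ≈ 1.0000000; existence NOT certified by the union bound.


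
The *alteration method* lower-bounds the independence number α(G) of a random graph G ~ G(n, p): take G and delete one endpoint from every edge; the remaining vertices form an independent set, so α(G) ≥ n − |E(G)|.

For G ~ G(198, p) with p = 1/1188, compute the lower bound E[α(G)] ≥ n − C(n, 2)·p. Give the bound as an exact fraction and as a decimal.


E[|E(G)|] = C(198, 2)·p = 19503 · (1/1188) = 197/12.
E[α(G)] ≥ n − E[|E(G)|] = 198 − 197/12 = 2179/12.
Numerically: ≈ 181.583333.
(This is only a lower bound; the true E[α(G)] may be larger.)

E[α(G)] ≥ 2179/12 ≈ 181.583333.


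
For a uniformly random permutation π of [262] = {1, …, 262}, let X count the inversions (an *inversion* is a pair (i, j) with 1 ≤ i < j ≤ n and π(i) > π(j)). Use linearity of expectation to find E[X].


Write X = Σ X_I over the C(262, 2) = 34191 pairs i < j, with X_I the indicator of one inversion.
There are 34191 indicators.
For each fixed pair i < j, the values π(i) and π(j) are two distinct elements of {1, …, 262} in uniformly random order; by symmetry P[π(i) > π(j)] = 1/2.
By linearity: E[X] = 34191 · (1/2) = C(262, 2) · (1/2) = 34191/2 = 34191/2 ≈ 17095.500.

E[X] = 34191/2 = 17095.500.


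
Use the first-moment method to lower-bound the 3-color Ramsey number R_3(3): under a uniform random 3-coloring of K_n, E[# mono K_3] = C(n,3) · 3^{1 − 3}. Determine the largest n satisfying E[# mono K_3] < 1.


We need C(n, 3) · 3^{1 − 3} < 1, i.e. C(n, 3) < 3^{3 − 1} = 9.
Check values of n near the boundary:
  n = 3: C(3, 3) = 1; 1 < 9? YES
  n = 4: C(4, 3) = 4; 4 < 9? YES
  n = 5: C(5, 3) = 10; 10 < 9? NO
  n = 6: C(6, 3) = 20; 20 < 9? NO
The largest n with C(n, 3) < 9 is n = 4 (where E[X] = 4/9 ≈ 0.44444). Hence R_3(3) > 4, i.e. R_3(3) ≥ 5.

Largest n = 4; hence R_3(3) > 4.


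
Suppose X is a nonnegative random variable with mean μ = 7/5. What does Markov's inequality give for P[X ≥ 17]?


μ = E[X] = 7/5, a = 17.
Markov: P[X ≥ 17] ≤ μ/a = (7/5)/17 = 7/85.
Numerically: ≈ 0.082.
(Since a = 17 > μ = 1.400, the bound 7/85 is < 1 and informative.)

P[X ≥ 17] ≤ 7/85 ≈ 0.082.


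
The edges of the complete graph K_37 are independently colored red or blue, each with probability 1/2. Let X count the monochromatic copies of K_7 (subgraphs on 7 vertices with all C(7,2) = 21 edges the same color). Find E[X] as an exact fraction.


Let X = Σ_S X_S over the C(37, 7) = 10295472 subsets S of size 7, where X_S = 1 if the K_7 on S is monochromatic.
For a fixed S, the K_7 on S has C(7, 2) = 21 edges. P[all 21 edges red] = (1/2)^21, and likewise for blue, so P[monochromatic] = 2·(1/2)^21 = 2^{1 − 21} = 1/1048576.
By linearity: E[X] = C(37, 7) · 2^{1 − 21} = 10295472 · 1/1048576 = 643467/65536.
Numerically: E[X] ≈ 9.819.

E[X] = C(37,7)·2^(1−C(7,2)) = 643467/65536 ≈ 9.819.


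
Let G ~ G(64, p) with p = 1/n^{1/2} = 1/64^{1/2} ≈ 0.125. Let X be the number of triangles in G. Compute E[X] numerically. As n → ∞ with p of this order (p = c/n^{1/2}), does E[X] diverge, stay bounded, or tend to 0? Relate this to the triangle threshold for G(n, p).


Number of potential triangles: C(64, 3) = 41664.
Each occurs with probability p³ ≈ (0.125)³ ≈ 1.95312e-03.
By linearity: E[X] = C(64, 3)·p³ ≈ 41664 · 1.95312e-03 ≈ 81.375.
Since α = 1/2 < 1, p = c/n^{1/2} ≫ 1/n is above the triangle threshold p ~ 1/n. Asymptotically E[X] ~ (c³/6)·n^{3(1−α)} = (1³/6)·n^{1.5} → ∞; triangles are abundant w.h.p.

E[X] ≈ 81.375; in regime p = Θ(1/n^{1/2}) E[X] diverges (above the triangle threshold p ~ 1/n).


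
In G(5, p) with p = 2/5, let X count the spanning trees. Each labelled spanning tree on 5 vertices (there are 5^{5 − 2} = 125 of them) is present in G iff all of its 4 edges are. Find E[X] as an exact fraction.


K_5 has 5^{5 − 2} = 125 labelled spanning trees.
For each such spanning tree H, let X_H = 1 if all 4 edges of H are present in G. Then P[X_H = 1] = p^{4} = (2/5)^{4} = 16/625.
By linearity of expectation: E[X] = Σ_H E[X_H] = 125 · p^{4} = 125 · 16/625 = 16/5.
Numerically: E[X] ≈ 3.2.

E[X] = 125 · (2/5)^{4} = 16/5 ≈ 3.2.


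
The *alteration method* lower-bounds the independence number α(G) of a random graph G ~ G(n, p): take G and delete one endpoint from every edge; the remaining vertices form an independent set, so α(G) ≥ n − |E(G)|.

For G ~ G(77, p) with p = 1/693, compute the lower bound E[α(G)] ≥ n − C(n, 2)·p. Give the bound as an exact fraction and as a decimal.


E[|E(G)|] = C(77, 2)·p = 2926 · (1/693) = 38/9.
E[α(G)] ≥ n − E[|E(G)|] = 77 − 38/9 = 655/9.
Numerically: ≈ 72.778.
(This is only a lower bound; the true E[α(G)] may be larger.)

E[α(G)] ≥ 655/9 ≈ 72.778.


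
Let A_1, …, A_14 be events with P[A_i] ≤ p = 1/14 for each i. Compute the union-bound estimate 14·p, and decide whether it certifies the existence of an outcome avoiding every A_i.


Union bound: P[∪_{i=1}^{14} A_i] ≤ Σ_i P[A_i] ≤ 14·p = 14·(1/14) = 1.
Numerically: 1 ≈ 1.0000.
Is 1 < 1? NO.
Since the bound 1 is ≥ 1, the union bound is uninformative here; it does NOT by itself certify existence.

14·p = 1 ≈ 1.0000; existence NOT certified by the union bound.


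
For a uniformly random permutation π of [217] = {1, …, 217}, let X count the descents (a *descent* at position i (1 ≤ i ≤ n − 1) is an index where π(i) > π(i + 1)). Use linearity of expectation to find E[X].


Write X = Σ X_I over i = 1, …, 216, with X_I the indicator of one descent.
There are 216 indicators.
For each fixed i, the pair (π(i), π(i+1)) is a uniformly random ordered pair of distinct values from {1, …, 217}; by symmetry P[π(i) > π(i+1)] = 1/2.
By linearity: E[X] = 216 · (1/2) = (217 − 1) · (1/2) = 108 ≈ 108.000.

E[X] = 108 = 108.000.


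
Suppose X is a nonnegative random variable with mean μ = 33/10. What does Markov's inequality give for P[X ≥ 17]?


μ = E[X] = 33/10, a = 17.
Markov: P[X ≥ 17] ≤ μ/a = (33/10)/17 = 33/170.
Numerically: ≈ 0.194.
(Since a = 17 > μ = 3.300, the bound 33/170 is < 1 and informative.)

P[X ≥ 17] ≤ 33/170 ≈ 0.194.


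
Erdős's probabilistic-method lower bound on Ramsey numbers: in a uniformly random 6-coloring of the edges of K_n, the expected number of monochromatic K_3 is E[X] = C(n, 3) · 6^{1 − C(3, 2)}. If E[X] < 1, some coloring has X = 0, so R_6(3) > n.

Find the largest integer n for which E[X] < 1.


We need C(n, 3) · 6^{1 − 3} < 1, i.e. C(n, 3) < 6^{3 − 1} = 36.
Check values of n near the boundary:
  n = 5: C(5, 3) = 10; 10 < 36? YES
  n = 6: C(6, 3) = 20; 20 < 36? YES
  n = 7: C(7, 3) = 35; 35 < 36? YES
  n = 8: C(8, 3) = 56; 56 < 36? NO
  n = 9: C(9, 3) = 84; 84 < 36? NO
The largest n with C(n, 3) < 36 is n = 7 (where E[X] = 35/36 ≈ 0.972222). Hence R_6(3) > 7, i.e. R_6(3) ≥ 8.

Largest n = 7; hence R_6(3) > 7.


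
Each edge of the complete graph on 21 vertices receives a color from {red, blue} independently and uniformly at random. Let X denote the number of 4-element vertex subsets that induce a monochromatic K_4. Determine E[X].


Let X = Σ_S X_S over the C(21, 4) = 5985 subsets S of size 4, where X_S = 1 if the K_4 on S is monochromatic.
For a fixed S, the K_4 on S has C(4, 2) = 6 edges. P[all 6 edges red] = (1/2)^6, and likewise for blue, so P[monochromatic] = 2·(1/2)^6 = 2^{1 − 6} = 1/32.
By linearity: E[X] = C(21, 4) · 2^{1 − 6} = 5985 · 1/32 = 5985/32.
Numerically: E[X] ≈ 187.03125.

E[X] = C(21,4)·2^(1−C(4,2)) = 5985/32 ≈ 187.03125.


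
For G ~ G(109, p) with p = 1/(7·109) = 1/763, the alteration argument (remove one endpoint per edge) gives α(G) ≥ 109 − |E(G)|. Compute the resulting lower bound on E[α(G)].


E[|E(G)|] = C(109, 2)·p = 5886 · (1/763) = 54/7.
E[α(G)] ≥ n − E[|E(G)|] = 109 − 54/7 = 709/7.
Numerically: ≈ 101.2857.
(This is only a lower bound; the true E[α(G)] may be larger.)

E[α(G)] ≥ 709/7 ≈ 101.2857.


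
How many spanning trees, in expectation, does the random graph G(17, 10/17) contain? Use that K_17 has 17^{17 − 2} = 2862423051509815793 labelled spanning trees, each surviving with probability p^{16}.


K_17 has 17^{17 − 2} = 2862423051509815793 labelled spanning trees.
For each such spanning tree H, let X_H = 1 if all 16 edges of H are present in G. Then P[X_H = 1] = p^{16} = (10/17)^{16} = 10000000000000000/48661191875666868481.
By linearity: E[X] = Σ_H E[X_H] = 2862423051509815793 · p^{16} = 2862423051509815793 · 10000000000000000/48661191875666868481 = 10000000000000000/17.
Numerically: E[X] ≈ 5.8824e+14.

E[X] = 2862423051509815793 · (10/17)^{16} = 10000000000000000/17 ≈ 5.8824e+14.


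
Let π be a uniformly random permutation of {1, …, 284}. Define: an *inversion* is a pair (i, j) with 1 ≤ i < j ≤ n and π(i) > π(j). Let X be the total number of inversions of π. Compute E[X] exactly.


Write X = Σ X_I over the C(284, 2) = 40186 pairs i < j, with X_I the indicator of one inversion.
There are 40186 indicators.
For each fixed pair i < j, the values π(i) and π(j) are two distinct elements of {1, …, 284} in uniformly random order; by symmetry P[π(i) > π(j)] = 1/2.
By linearity: E[X] = 40186 · (1/2) = C(284, 2) · (1/2) = 40186/2 = 20093 ≈ 20093.000.

E[X] = 20093 = 20093.000.


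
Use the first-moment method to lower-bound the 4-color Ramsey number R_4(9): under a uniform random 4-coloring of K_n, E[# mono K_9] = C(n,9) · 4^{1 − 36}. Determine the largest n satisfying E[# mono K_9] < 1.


We need C(n, 9) · 4^{1 − 36} < 1, i.e. C(n, 9) < 4^{36 − 1} = 1180591620717411303424.
Check values of n near the boundary:
  n = 910: C(910, 9) = 1133378248346922788210; 1133378248346922788210 < 1180591620717411303424? YES
  n = 911: C(911, 9) = 1144686900492291197405; 1144686900492291197405 < 1180591620717411303424? YES
  n = 912: C(912, 9) = 1156095740032081475120; 1156095740032081475120 < 1180591620717411303424? YES
  n = 913: C(913, 9) = 1167605542753639808390; 1167605542753639808390 < 1180591620717411303424? YES
  n = 914: C(914, 9) = 1179217089587653905932; 1179217089587653905932 < 1180591620717411303424? YES
  n = 915: C(915, 9) = 1190931166636537885130; 1190931166636537885130 < 1180591620717411303424? NO
  n = 916: C(916, 9) = 1202748565202942340440; 1202748565202942340440 < 1180591620717411303424? NO
  n = 917: C(917, 9) = 1214670081818390006810; 1214670081818390006810 < 1180591620717411303424? NO
The largest n with C(n, 9) < 1180591620717411303424 is n = 914 (where E[X] = 294804272396913476483/295147905179352825856 ≈ 0.99884). Hence R_4(9) > 914, i.e. R_4(9) ≥ 915.

Largest n = 914; hence R_4(9) > 914.


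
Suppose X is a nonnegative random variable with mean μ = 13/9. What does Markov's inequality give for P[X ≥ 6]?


μ = E[X] = 13/9, a = 6.
Markov: P[X ≥ 6] ≤ μ/a = (13/9)/6 = 13/54.
Numerically: ≈ 0.241.
(Since a = 6 > μ = 1.444, the bound 13/54 is < 1 and informative.)

P[X ≥ 6] ≤ 13/54 ≈ 0.241.


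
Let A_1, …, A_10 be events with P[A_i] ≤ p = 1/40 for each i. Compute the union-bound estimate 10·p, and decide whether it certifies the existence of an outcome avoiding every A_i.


Union bound: P[∪_{i=1}^{10} A_i] ≤ Σ_i P[A_i] ≤ 10·p = 10·(1/40) = 1/4.
Numerically: 1/4 ≈ 0.250000.
Is 1/4 < 1? YES.
Since P[∪ A_i] ≤ 1/4 < 1, the complement has P[∩ A_i^c] ≥ 1 − 1/4 = 3/4 > 0, so some outcome avoids every A_i.

10·p = 1/4 ≈ 0.250000; existence CERTIFIED by the union bound.


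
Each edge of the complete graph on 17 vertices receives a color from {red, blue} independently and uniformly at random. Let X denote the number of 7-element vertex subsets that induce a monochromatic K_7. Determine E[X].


Let X = Σ_S X_S over the C(17, 7) = 19448 subsets S of size 7, where X_S = 1 if the K_7 on S is monochromatic.
For a fixed S, the K_7 on S has C(7, 2) = 21 edges. P[all 21 edges red] = (1/2)^21, and likewise for blue, so P[monochromatic] = 2·(1/2)^21 = 2^{1 − 21} = 1/1048576.
By linearity of expectation: E[X] = C(17, 7) · 2^{1 − 21} = 19448 · 1/1048576 = 2431/131072.
Numerically: E[X] ≈ 0.0185.

E[X] = C(17,7)·2^(1−C(7,2)) = 2431/131072 ≈ 0.0185.


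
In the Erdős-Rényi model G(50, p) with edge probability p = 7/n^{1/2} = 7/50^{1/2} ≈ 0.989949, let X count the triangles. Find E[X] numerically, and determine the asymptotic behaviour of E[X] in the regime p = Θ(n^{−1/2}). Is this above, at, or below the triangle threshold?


Number of potential triangles: C(50, 3) = 19600.
Each occurs with probability p³ ≈ (0.989949)³ ≈ 9.70150504e-01.
By linearity: E[X] = C(50, 3)·p³ ≈ 19600 · 9.70150504e-01 ≈ 19014.949874.
Since α = 1/2 < 1, p = c/n^{1/2} ≫ 1/n is above the triangle threshold p ~ 1/n. Asymptotically E[X] ~ (c³/6)·n^{3(1−α)} = (7³/6)·n^{1.5} → ∞; triangles are abundant w.h.p.

E[X] ≈ 19014.949874; in regime p = Θ(1/n^{1/2}) E[X] diverges (above the triangle threshold p ~ 1/n).


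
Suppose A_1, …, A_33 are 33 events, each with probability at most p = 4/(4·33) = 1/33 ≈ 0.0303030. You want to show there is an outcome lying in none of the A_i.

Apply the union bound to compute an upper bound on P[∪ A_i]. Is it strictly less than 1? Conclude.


Union bound: P[∪_{i=1}^{33} A_i] ≤ Σ_i P[A_i] ≤ 33·p = 33·(1/33) = 1.
Numerically: 1 ≈ 1.0000000.
Is 1 < 1? NO.
Since the bound 1 is ≥ 1, the union bound is uninformative here; it does NOT by itself certify existence.

33·p = 1 ≈ 1.0000000; existence NOT certified by the union bound.


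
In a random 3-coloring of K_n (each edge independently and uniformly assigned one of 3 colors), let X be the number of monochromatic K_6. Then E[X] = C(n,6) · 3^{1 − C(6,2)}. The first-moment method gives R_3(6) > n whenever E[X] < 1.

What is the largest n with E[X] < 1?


We need C(n, 6) · 3^{1 − 15} < 1, i.e. C(n, 6) < 3^{15 − 1} = 4782969.
Check values of n near the boundary:
  n = 39: C(39, 6) = 3262623; 3262623 < 4782969? YES
  n = 40: C(40, 6) = 3838380; 3838380 < 4782969? YES
  n = 41: C(41, 6) = 4496388; 4496388 < 4782969? YES
  n = 42: C(42, 6) = 5245786; 5245786 < 4782969? NO
The largest n with C(n, 6) < 4782969 is n = 41 (where E[X] = 1498796/1594323 ≈ 0.9401). Hence R_3(6) > 41, i.e. R_3(6) ≥ 42.

Largest n = 41; hence R_3(6) > 41.


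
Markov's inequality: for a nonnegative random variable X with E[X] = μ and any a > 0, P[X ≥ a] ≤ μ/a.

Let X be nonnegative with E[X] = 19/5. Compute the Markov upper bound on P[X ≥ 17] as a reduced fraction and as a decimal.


μ = E[X] = 19/5, a = 17.
Markov: P[X ≥ 17] ≤ μ/a = (19/5)/17 = 19/85.
Numerically: ≈ 0.223529.
(Since a = 17 > μ = 3.800000, the bound 19/85 is < 1 and informative.)

P[X ≥ 17] ≤ 19/85 ≈ 0.223529.


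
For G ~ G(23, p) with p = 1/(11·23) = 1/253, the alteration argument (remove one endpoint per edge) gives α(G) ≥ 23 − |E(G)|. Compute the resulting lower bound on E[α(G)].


E[|E(G)|] = C(23, 2)·p = 253 · (1/253) = 1.
E[α(G)] ≥ n − E[|E(G)|] = 23 − 1 = 22.
Numerically: ≈ 22.00000.
(This is only a lower bound; the true E[α(G)] may be larger.)

E[α(G)] ≥ 22 ≈ 22.00000.


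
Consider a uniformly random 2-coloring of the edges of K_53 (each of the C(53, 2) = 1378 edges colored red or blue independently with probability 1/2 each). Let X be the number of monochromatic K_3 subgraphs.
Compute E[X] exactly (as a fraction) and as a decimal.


Let X = Σ_S X_S over the C(53, 3) = 23426 subsets S of size 3, where X_S = 1 if the K_3 on S is monochromatic.
For a fixed S, the K_3 on S has C(3, 2) = 3 edges. P[all 3 edges red] = (1/2)^3, and likewise for blue, so P[monochromatic] = 2·(1/2)^3 = 2^{1 − 3} = 1/4.
By linearity of expectation: E[X] = C(53, 3) · 2^{1 − 3} = 23426 · 1/4 = 11713/2.
Numerically: E[X] ≈ 5856.5000.

E[X] = C(53,3)·2^(1−C(3,2)) = 11713/2 ≈ 5856.5000.


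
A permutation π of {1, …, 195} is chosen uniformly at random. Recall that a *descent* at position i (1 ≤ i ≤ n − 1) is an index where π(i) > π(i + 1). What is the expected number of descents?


Write X = Σ X_I over i = 1, …, 194, with X_I the indicator of one descent.
There are 194 indicators.
For each fixed i, the pair (π(i), π(i+1)) is a uniformly random ordered pair of distinct values from {1, …, 195}; by symmetry P[π(i) > π(i+1)] = 1/2.
By linearity: E[X] = 194 · (1/2) = (195 − 1) · (1/2) = 97 ≈ 97.0000.

E[X] = 97 = 97.0000.


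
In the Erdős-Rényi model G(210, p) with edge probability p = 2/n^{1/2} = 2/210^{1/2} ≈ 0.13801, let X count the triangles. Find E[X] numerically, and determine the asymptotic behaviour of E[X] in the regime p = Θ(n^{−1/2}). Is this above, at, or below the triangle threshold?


Number of potential triangles: C(210, 3) = 1521520.
Each occurs with probability p³ ≈ (0.13801)³ ≈ 2.6288212e-03.
By linearity: E[X] = C(210, 3)·p³ ≈ 1521520 · 2.6288212e-03 ≈ 3999.80400.
Since α = 1/2 < 1, p = c/n^{1/2} ≫ 1/n is above the triangle threshold p ~ 1/n. Asymptotically E[X] ~ (c³/6)·n^{3(1−α)} = (2³/6)·n^{1.5} → ∞; triangles are abundant w.h.p.

E[X] ≈ 3999.80400; in regime p = Θ(1/n^{1/2}) E[X] diverges (above the triangle threshold p ~ 1/n).


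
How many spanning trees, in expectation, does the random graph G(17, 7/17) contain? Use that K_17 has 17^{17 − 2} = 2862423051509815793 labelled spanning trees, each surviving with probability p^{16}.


K_17 has 17^{17 − 2} = 2862423051509815793 labelled spanning trees.
For each such spanning tree H, let X_H = 1 if all 16 edges of H are present in G. Then P[X_H = 1] = p^{16} = (7/17)^{16} = 33232930569601/48661191875666868481.
Summing the indicators: E[X] = Σ_H E[X_H] = 2862423051509815793 · p^{16} = 2862423051509815793 · 33232930569601/48661191875666868481 = 33232930569601/17.
Numerically: E[X] ≈ 1.9549e+12.

E[X] = 2862423051509815793 · (7/17)^{16} = 33232930569601/17 ≈ 1.9549e+12.


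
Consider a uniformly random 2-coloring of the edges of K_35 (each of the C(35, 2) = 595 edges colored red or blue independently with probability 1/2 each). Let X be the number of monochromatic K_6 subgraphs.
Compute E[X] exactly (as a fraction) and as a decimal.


Let X = Σ_S X_S over the C(35, 6) = 1623160 subsets S of size 6, where X_S = 1 if the K_6 on S is monochromatic.
For a fixed S, the K_6 on S has C(6, 2) = 15 edges. P[all 15 edges red] = (1/2)^15, and likewise for blue, so P[monochromatic] = 2·(1/2)^15 = 2^{1 − 15} = 1/16384.
By linearity of expectation: E[X] = C(35, 6) · 2^{1 − 15} = 1623160 · 1/16384 = 202895/2048.
Numerically: E[X] ≈ 99.069824.

E[X] = C(35,6)·2^(1−C(6,2)) = 202895/2048 ≈ 99.069824.


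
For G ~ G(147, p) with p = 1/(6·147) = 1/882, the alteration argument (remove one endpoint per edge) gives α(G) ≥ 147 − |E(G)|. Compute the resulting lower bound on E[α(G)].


E[|E(G)|] = C(147, 2)·p = 10731 · (1/882) = 73/6.
E[α(G)] ≥ n − E[|E(G)|] = 147 − 73/6 = 809/6.
Numerically: ≈ 134.833.
(This is only a lower bound; the true E[α(G)] may be larger.)

E[α(G)] ≥ 809/6 ≈ 134.833.


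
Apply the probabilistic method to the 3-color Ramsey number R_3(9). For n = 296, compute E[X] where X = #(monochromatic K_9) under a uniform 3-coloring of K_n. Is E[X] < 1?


E[X] = C(296, 9) · 3^{1 − 36} = 42513789098994080 · 3^{−35} = 42513789098994080/50031545098999707.
As a reduced fraction: E[X] = 42513789098994080/50031545098999707 ≈ 0.850.
Is E[X] < 1? YES.
Since E[X] < 1, there exists a 3-coloring of K_{296} with no monochromatic K_9; hence R_3(9) > 296.

E[X] = 42513789098994080/50031545098999707 ≈ 0.850; E[X] < 1, so R_3(9) > 296.


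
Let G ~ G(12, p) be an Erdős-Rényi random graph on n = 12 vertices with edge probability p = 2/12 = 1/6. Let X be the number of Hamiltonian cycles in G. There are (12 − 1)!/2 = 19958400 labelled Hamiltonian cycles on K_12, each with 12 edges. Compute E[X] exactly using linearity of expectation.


K_12 has (12 − 1)!/2 = 19958400 labelled Hamiltonian cycles.
For each such Hamiltonian cycle H, let X_H = 1 if all 12 edges of H are present in G. Then P[X_H = 1] = p^{12} = (1/6)^{12} = 1/2176782336.
By linearity: E[X] = Σ_H E[X_H] = 19958400 · p^{12} = 19958400 · 1/2176782336 = 1925/209952.
Numerically: E[X] ≈ 0.009169.

E[X] = 19958400 · (1/6)^{12} = 1925/209952 ≈ 0.009169.


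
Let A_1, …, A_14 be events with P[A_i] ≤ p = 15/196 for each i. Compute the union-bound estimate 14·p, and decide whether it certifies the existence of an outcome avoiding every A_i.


Union bound: P[∪_{i=1}^{14} A_i] ≤ Σ_i P[A_i] ≤ 14·p = 14·(15/196) = 15/14.
Numerically: 15/14 ≈ 1.0714286.
Is 15/14 < 1? NO.
Since the bound 15/14 is ≥ 1, the union bound is uninformative here; it does NOT by itself certify existence.

14·p = 15/14 ≈ 1.0714286; existence NOT certified by the union bound.


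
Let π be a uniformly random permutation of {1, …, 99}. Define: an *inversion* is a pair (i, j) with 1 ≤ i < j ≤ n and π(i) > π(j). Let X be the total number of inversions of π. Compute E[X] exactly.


Write X = Σ X_I over the C(99, 2) = 4851 pairs i < j, with X_I the indicator of one inversion.
There are 4851 indicators.
For each fixed pair i < j, the values π(i) and π(j) are two distinct elements of {1, …, 99} in uniformly random order; by symmetry P[π(i) > π(j)] = 1/2.
By linearity: E[X] = 4851 · (1/2) = C(99, 2) · (1/2) = 4851/2 = 4851/2 ≈ 2425.500.

E[X] = 4851/2 = 2425.500.


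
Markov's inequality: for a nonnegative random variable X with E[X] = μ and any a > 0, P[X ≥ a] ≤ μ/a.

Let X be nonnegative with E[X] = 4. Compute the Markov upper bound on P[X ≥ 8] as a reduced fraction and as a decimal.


μ = E[X] = 4, a = 8.
Markov: P[X ≥ 8] ≤ μ/a = (4)/8 = 1/2.
Numerically: ≈ 0.50000.
(Since a = 8 > μ = 4.00000, the bound 1/2 is < 1 and informative.)

P[X ≥ 8] ≤ 1/2 ≈ 0.50000.


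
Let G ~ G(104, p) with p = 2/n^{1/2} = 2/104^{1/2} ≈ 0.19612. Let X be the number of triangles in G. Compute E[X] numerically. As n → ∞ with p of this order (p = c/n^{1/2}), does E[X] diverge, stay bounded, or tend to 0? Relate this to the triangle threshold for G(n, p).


Number of potential triangles: C(104, 3) = 182104.
Each occurs with probability p³ ≈ (0.19612)³ ≈ 7.5429283e-03.
By linearity: E[X] = C(104, 3)·p³ ≈ 182104 · 7.5429283e-03 ≈ 1373.59741.
Since α = 1/2 < 1, p = c/n^{1/2} ≫ 1/n is above the triangle threshold p ~ 1/n. Asymptotically E[X] ~ (c³/6)·n^{3(1−α)} = (2³/6)·n^{1.5} → ∞; triangles are abundant w.h.p.

E[X] ≈ 1373.59741; in regime p = Θ(1/n^{1/2}) E[X] diverges (above the triangle threshold p ~ 1/n).


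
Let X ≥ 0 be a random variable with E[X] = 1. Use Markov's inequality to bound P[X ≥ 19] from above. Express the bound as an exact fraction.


μ = E[X] = 1, a = 19.
Markov: P[X ≥ 19] ≤ μ/a = (1)/19 = 1/19.
Numerically: ≈ 0.0526.
(Since a = 19 > μ = 1.0000, the bound 1/19 is < 1 and informative.)

P[X ≥ 19] ≤ 1/19 ≈ 0.0526.


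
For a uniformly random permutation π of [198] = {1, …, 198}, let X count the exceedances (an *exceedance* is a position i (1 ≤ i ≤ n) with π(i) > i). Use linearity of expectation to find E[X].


Write X = Σ_{i=1}^{198} X_i, where X_i = 1_{π(i) > i}.
For each fixed i, π(i) is uniform over {1, …, 198} (marginal of a uniform permutation), so P[π(i) > i] = (n − i)/n. Summing: Σ_{i=1}^{198} (n − i)/n = (0 + 1 + … + 197)/198 = 198(198 − 1)/(2·198) = (198 − 1)/2.
Hence E[X] = Σ_{i=1}^{198} (198 − i)/198 = 197/2 ≈ 98.500000.

E[X] = 197/2 = 98.500000.


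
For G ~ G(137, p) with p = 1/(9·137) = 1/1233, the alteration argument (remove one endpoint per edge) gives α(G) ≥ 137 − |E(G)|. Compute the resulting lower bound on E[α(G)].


E[|E(G)|] = C(137, 2)·p = 9316 · (1/1233) = 68/9.
E[α(G)] ≥ n − E[|E(G)|] = 137 − 68/9 = 1165/9.
Numerically: ≈ 129.44444.
(This is only a lower bound; the true E[α(G)] may be larger.)

E[α(G)] ≥ 1165/9 ≈ 129.44444.


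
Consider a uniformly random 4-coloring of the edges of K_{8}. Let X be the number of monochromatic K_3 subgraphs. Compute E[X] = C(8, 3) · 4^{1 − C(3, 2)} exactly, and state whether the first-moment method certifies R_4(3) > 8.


E[X] = C(8, 3) · 4^{1 − 3} = 56 · 4^{−2} = 56/16.
As a reduced fraction: E[X] = 7/2 ≈ 3.500000.
Is E[X] < 1? NO.
Since E[X] ≥ 1, the first-moment bound is inconclusive at n = 8; it does NOT by itself certify R_4(3) > 8.

E[X] = 7/2 ≈ 3.500000; E[X] ≥ 1; first-moment method inconclusive here.


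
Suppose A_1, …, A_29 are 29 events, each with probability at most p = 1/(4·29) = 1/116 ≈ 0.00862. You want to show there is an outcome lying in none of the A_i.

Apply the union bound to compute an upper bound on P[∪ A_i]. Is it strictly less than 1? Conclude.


Union bound: P[∪_{i=1}^{29} A_i] ≤ Σ_i P[A_i] ≤ 29·p = 29·(1/116) = 1/4.
Numerically: 1/4 ≈ 0.25000.
Is 1/4 < 1? YES.
Since P[∪ A_i] ≤ 1/4 < 1, the complement has P[∩ A_i^c] ≥ 1 − 1/4 = 3/4 > 0, so some outcome avoids every A_i.

29·p = 1/4 ≈ 0.25000; existence CERTIFIED by the union bound.


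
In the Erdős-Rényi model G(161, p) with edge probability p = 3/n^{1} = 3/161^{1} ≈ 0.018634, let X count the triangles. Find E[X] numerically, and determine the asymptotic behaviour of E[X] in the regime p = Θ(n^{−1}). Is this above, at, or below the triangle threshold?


Number of potential triangles: C(161, 3) = 682640.
Each occurs with probability p³ ≈ (0.018634)³ ≈ 6.4697297e-06.
By linearity: E[X] = C(161, 3)·p³ ≈ 682640 · 6.4697297e-06 ≈ 4.41650.
Here α = 1, so p = 3/n is exactly at the triangle threshold p ~ 1/n. Asymptotically E[X] → c³/6 = 3³/6 = 9/2 ≈ 4.50000, a bounded constant. In this regime the triangle count is asymptotically Poisson(c³/6).

E[X] ≈ 4.41650; in regime p = Θ(1/n^{1}) E[X] stays bounded (at the triangle threshold p ~ 1/n).


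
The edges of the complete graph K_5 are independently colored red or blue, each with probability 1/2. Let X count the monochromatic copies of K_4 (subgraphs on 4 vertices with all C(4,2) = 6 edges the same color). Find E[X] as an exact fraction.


Let X = Σ_S X_S over the C(5, 4) = 5 subsets S of size 4, where X_S = 1 if the K_4 on S is monochromatic.
For a fixed S, the K_4 on S has C(4, 2) = 6 edges. P[all 6 edges red] = (1/2)^6, and likewise for blue, so P[monochromatic] = 2·(1/2)^6 = 2^{1 − 6} = 1/32.
By linearity: E[X] = C(5, 4) · 2^{1 − 6} = 5 · 1/32 = 5/32.
Numerically: E[X] ≈ 0.156250.

E[X] = C(5,4)·2^(1−C(4,2)) = 5/32 ≈ 0.156250.


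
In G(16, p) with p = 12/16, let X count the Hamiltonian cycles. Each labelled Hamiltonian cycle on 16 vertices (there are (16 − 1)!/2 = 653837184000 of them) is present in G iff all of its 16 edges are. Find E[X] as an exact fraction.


K_16 has (16 − 1)!/2 = 653837184000 labelled Hamiltonian cycles.
For each such Hamiltonian cycle H, let X_H = 1 if all 16 edges of H are present in G. Then P[X_H = 1] = p^{16} = (3/4)^{16} = 43046721/4294967296.
By linearity of expectation: E[X] = Σ_H E[X_H] = 653837184000 · p^{16} = 653837184000 · 43046721/4294967296 = 27485885585032875/4194304.
Numerically: E[X] ≈ 6.55315e+09.

E[X] = 653837184000 · (3/4)^{16} = 27485885585032875/4194304 ≈ 6.55315e+09.


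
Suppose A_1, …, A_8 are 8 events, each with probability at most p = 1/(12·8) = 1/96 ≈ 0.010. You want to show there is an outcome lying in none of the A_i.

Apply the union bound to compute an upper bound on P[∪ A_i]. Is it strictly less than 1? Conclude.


Union bound: P[∪_{i=1}^{8} A_i] ≤ Σ_i P[A_i] ≤ 8·p = 8·(1/96) = 1/12.
Numerically: 1/12 ≈ 0.083.
Is 1/12 < 1? YES.
Since P[∪ A_i] ≤ 1/12 < 1, the complement has P[∩ A_i^c] ≥ 1 − 1/12 = 11/12 > 0, so some outcome avoids every A_i.

8·p = 1/12 ≈ 0.083; existence CERTIFIED by the union bound.


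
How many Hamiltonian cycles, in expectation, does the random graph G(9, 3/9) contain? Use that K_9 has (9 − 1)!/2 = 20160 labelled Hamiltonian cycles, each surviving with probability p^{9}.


K_9 has (9 − 1)!/2 = 20160 labelled Hamiltonian cycles.
For each such Hamiltonian cycle H, let X_H = 1 if all 9 edges of H are present in G. Then P[X_H = 1] = p^{9} = (1/3)^{9} = 1/19683.
Summing the indicators: E[X] = Σ_H E[X_H] = 20160 · p^{9} = 20160 · 1/19683 = 2240/2187.
Numerically: E[X] ≈ 1.02.

E[X] = 20160 · (1/3)^{9} = 2240/2187 ≈ 1.02.


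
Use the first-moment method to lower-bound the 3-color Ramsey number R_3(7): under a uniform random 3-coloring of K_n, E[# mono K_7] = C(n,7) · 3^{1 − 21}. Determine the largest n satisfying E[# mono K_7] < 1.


We need C(n, 7) · 3^{1 − 21} < 1, i.e. C(n, 7) < 3^{21 − 1} = 3486784401.
Check values of n near the boundary:
  n = 77: C(77, 7) = 2404808340; 2404808340 < 3486784401? YES
  n = 78: C(78, 7) = 2641902120; 2641902120 < 3486784401? YES
  n = 79: C(79, 7) = 2898753715; 2898753715 < 3486784401? YES
  n = 80: C(80, 7) = 3176716400; 3176716400 < 3486784401? YES
  n = 81: C(81, 7) = 3477216600; 3477216600 < 3486784401? YES
  n = 82: C(82, 7) = 3801756816; 3801756816 < 3486784401? NO
  n = 83: C(83, 7) = 4151918628; 4151918628 < 3486784401? NO
The largest n with C(n, 7) < 3486784401 is n = 81 (where E[X] = 42928600/43046721 ≈ 0.9973). Hence R_3(7) > 81, i.e. R_3(7) ≥ 82.

Largest n = 81; hence R_3(7) > 81.


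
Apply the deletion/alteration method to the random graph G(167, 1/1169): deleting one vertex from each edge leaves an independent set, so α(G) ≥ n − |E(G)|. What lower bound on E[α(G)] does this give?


E[|E(G)|] = C(167, 2)·p = 13861 · (1/1169) = 83/7.
E[α(G)] ≥ n − E[|E(G)|] = 167 − 83/7 = 1086/7.
Numerically: ≈ 155.142857.
(This is only a lower bound; the true E[α(G)] may be larger.)

E[α(G)] ≥ 1086/7 ≈ 155.142857.


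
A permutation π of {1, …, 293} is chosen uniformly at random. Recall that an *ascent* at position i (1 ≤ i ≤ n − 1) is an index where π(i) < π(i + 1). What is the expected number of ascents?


Write X = Σ X_I over i = 1, …, 292, with X_I the indicator of one ascent.
There are 292 indicators.
For each fixed i, the pair (π(i), π(i+1)) is a uniformly random ordered pair of distinct values from {1, …, 293}; by symmetry P[π(i) < π(i+1)] = 1/2.
By linearity: E[X] = 292 · (1/2) = (293 − 1) · (1/2) = 146 ≈ 146.000000.

E[X] = 146 = 146.000000.


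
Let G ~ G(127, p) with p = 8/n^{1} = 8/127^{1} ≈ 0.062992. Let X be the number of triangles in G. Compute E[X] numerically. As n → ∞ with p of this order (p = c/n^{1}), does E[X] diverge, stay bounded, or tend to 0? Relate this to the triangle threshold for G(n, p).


Number of potential triangles: C(127, 3) = 333375.
Each occurs with probability p³ ≈ (0.062992)³ ≈ 2.4995326e-04.
By linearity: E[X] = C(127, 3)·p³ ≈ 333375 · 2.4995326e-04 ≈ 83.32817.
Here α = 1, so p = 8/n is exactly at the triangle threshold p ~ 1/n. Asymptotically E[X] → c³/6 = 8³/6 = 256/3 ≈ 85.33333, a bounded constant. In this regime the triangle count is asymptotically Poisson(c³/6).

E[X] ≈ 83.32817; in regime p = Θ(1/n^{1}) E[X] stays bounded (at the triangle threshold p ~ 1/n).


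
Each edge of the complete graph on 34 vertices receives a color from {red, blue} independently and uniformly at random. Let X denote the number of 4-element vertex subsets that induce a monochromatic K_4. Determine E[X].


Let X = Σ_S X_S over the C(34, 4) = 46376 subsets S of size 4, where X_S = 1 if the K_4 on S is monochromatic.
For a fixed S, the K_4 on S has C(4, 2) = 6 edges. P[all 6 edges red] = (1/2)^6, and likewise for blue, so P[monochromatic] = 2·(1/2)^6 = 2^{1 − 6} = 1/32.
Summing: E[X] = C(34, 4) · 2^{1 − 6} = 46376 · 1/32 = 5797/4.
Numerically: E[X] ≈ 1449.25000.

E[X] = C(34,4)·2^(1−C(4,2)) = 5797/4 ≈ 1449.25000.


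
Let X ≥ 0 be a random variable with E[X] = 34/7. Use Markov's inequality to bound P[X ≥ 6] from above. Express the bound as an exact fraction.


μ = E[X] = 34/7, a = 6.
Markov: P[X ≥ 6] ≤ μ/a = (34/7)/6 = 17/21.
Numerically: ≈ 0.8095.
(Since a = 6 > μ = 4.8571, the bound 17/21 is < 1 and informative.)

P[X ≥ 6] ≤ 17/21 ≈ 0.8095.


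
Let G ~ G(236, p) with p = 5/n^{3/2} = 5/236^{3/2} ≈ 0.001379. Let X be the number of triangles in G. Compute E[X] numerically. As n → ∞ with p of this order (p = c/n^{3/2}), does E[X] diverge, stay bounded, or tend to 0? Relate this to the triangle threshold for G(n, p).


Number of potential triangles: C(236, 3) = 2162940.
Each occurs with probability p³ ≈ (0.001379)³ ≈ 2.623047e-09.
By linearity: E[X] = C(236, 3)·p³ ≈ 2162940 · 2.623047e-09 ≈ 0.0057.
Since α = 3/2 > 1, p = c/n^{3/2} = o(1/n) is below the triangle threshold p ~ 1/n. Asymptotically E[X] ~ (c³/6)·n^{3(1−α)} = (5³/6)·n^{-1.5} → 0, so by Markov's inequality G has no triangles w.h.p.

E[X] ≈ 0.0057; in regime p = Θ(1/n^{3/2}) E[X] tends to 0 (below the triangle threshold p ~ 1/n).


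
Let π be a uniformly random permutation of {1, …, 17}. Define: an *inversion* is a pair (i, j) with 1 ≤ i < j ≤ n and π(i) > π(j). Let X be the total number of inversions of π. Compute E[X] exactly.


Write X = Σ X_I over the C(17, 2) = 136 pairs i < j, with X_I the indicator of one inversion.
There are 136 indicators.
For each fixed pair i < j, the values π(i) and π(j) are two distinct elements of {1, …, 17} in uniformly random order; by symmetry P[π(i) > π(j)] = 1/2.
By linearity: E[X] = 136 · (1/2) = C(17, 2) · (1/2) = 136/2 = 68 ≈ 68.000.

E[X] = 68 = 68.000.
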